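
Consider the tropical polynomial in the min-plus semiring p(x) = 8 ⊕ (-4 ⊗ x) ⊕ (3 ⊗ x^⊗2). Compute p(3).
p(3) = -1

A tropical monomial a ⊗ x^⊗i evaluates to a + i · x. Evaluating each term at x = 3:
  Term 0 contributes 8 + 0 · 3 = 8
  Term 1 contributes -4 + 1 · 3 = -1
  Term 2 contributes 3 + 2 · 3 = 9
p(3) = ⊕ of these = min[8, -1, 9] = -1.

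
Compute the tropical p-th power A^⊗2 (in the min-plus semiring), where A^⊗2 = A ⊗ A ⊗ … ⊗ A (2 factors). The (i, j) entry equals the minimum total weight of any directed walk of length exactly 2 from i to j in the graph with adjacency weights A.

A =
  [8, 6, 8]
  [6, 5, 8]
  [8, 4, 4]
A^⊗2 =
  [12, 11, 12]
  [11, 10, 12]
  [10, 8, 8]

Each entry (A^⊗2)_ij equals the minimum over all length-2 walks i = v_0 → v_1 → … → v_2 = j of Σ_t A[v_t][v_{t+1}]. For example, for (i, j) = (0, 2) we minimise over 3 possible intermediate vertex sequences; the minimum is 12, attained along the walk 0 → 2 → 2.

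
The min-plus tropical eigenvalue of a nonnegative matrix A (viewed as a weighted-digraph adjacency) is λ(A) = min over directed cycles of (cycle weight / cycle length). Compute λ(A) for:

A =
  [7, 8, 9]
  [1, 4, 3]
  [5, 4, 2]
λ(A) = 2

Enumerate directed cycles and compute their means (weight / length). Sample:
  cycle 0 → 0: weight = 7, length = 1, mean = 7/1 ≈ 7.000
  cycle 1 → 1: weight = 4, length = 1, mean = 4/1 ≈ 4.000
  cycle 2 → 2: weight = 2, length = 1, mean = 2/1 ≈ 2.000
  cycle 0 → 1 → 0: weight = 9, length = 2, mean = 9/2 ≈ 4.500
  cycle 0 → 2 → 0: weight = 14, length = 2, mean = 14/2 ≈ 7.000
  cycle 1 → 0 → 1: weight = 9, length = 2, mean = 9/2 ≈ 4.500
Minimum mean = 2.000, attained e.g. along the cycle 2 → 2 with weight 2 and length 1. So λ(A) = 2/1 = 2.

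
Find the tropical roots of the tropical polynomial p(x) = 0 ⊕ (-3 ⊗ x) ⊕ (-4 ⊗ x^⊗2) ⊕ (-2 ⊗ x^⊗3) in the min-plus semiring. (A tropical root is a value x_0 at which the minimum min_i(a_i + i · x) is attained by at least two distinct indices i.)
Roots: {-2, 1, 3}

Each tropical root is a break point of the lower envelope of the lines y = a_i + i · x (there are 4 lines, with slopes 0, 1, ..., 3). Only the lines that attain the minimum somewhere contribute to roots; other lines are dominated. Here the surviving (envelope) indices are i = 3, i = 2, i = 1, i = 0.
Intersections between consecutive envelope lines give the roots: for adjacent envelope indices i < j the intersection is x = (a_i − a_j) / (j − i). Reading off the sorted break points: {-2, 1, 3}.
Verification: at each break x_0, at least two indices attain the minimum of min_i(a_i + i · x_0).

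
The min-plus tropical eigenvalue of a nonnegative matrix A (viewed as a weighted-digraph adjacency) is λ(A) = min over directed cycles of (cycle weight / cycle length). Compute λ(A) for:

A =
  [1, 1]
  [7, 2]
λ(A) = 1

Enumerate directed cycles and compute their means (weight / length). Sample:
  cycle 0 → 0: weight = 1, length = 1, mean = 1/1 ≈ 1.000
  cycle 1 → 1: weight = 2, length = 1, mean = 2/1 ≈ 2.000
  cycle 0 → 1 → 0: weight = 8, length = 2, mean = 8/2 ≈ 4.000
  cycle 1 → 0 → 1: weight = 8, length = 2, mean = 8/2 ≈ 4.000
Minimum mean = 1.000, attained e.g. along the cycle 0 → 0 with weight 1 and length 1. So λ(A) = 1/1 = 1.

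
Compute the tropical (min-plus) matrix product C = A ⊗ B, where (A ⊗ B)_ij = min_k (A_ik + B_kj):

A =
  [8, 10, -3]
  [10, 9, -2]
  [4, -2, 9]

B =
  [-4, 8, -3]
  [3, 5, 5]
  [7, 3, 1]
A ⊗ B =
  [4, 0, -2]
  [5, 1, -1]
  [0, 3, 1]

Apply the min-plus product entry-by-entry:
  C[0][0] = min over k of (A[0][0] + B[0][0] = 8 + -4 = 4, A[0][1] + B[1][0] = 10 + 3 = 13, A[0][2] + B[2][0] = -3 + 7 = 4) = 4 (attained at k = 0)
  C[0][1] = min over k of (A[0][0] + B[0][1] = 8 + 8 = 16, A[0][1] + B[1][1] = 10 + 5 = 15, A[0][2] + B[2][1] = -3 + 3 = 0) = 0 (attained at k = 2)
  C[0][2] = min over k of (A[0][0] + B[0][2] = 8 + -3 = 5, A[0][1] + B[1][2] = 10 + 5 = 15, A[0][2] + B[2][2] = -3 + 1 = -2) = -2 (attained at k = 2)
  C[1][0] = min over k of (A[1][0] + B[0][0] = 10 + -4 = 6, A[1][1] + B[1][0] = 9 + 3 = 12, A[1][2] + B[2][0] = -2 + 7 = 5) = 5 (attained at k = 2)
  C[1][1] = min over k of (A[1][0] + B[0][1] = 10 + 8 = 18, A[1][1] + B[1][1] = 9 + 5 = 14, A[1][2] + B[2][1] = -2 + 3 = 1) = 1 (attained at k = 2)
  C[1][2] = min over k of (A[1][0] + B[0][2] = 10 + -3 = 7, A[1][1] + B[1][2] = 9 + 5 = 14, A[1][2] + B[2][2] = -2 + 1 = -1) = -1 (attained at k = 2)
  C[2][0] = min over k of (A[2][0] + B[0][0] = 4 + -4 = 0, A[2][1] + B[1][0] = -2 + 3 = 1, A[2][2] + B[2][0] = 9 + 7 = 16) = 0 (attained at k = 0)
  C[2][1] = min over k of (A[2][0] + B[0][1] = 4 + 8 = 12, A[2][1] + B[1][1] = -2 + 5 = 3, A[2][2] + B[2][1] = 9 + 3 = 12) = 3 (attained at k = 1)
  C[2][2] = min over k of (A[2][0] + B[0][2] = 4 + -3 = 1, A[2][1] + B[1][2] = -2 + 5 = 3, A[2][2] + B[2][2] = 9 + 1 = 10) = 1 (attained at k = 0)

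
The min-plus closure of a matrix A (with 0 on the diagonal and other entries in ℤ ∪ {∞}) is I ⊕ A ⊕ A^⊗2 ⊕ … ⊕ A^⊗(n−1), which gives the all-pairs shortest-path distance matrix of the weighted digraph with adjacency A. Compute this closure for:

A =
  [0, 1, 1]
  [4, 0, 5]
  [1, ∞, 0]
Closure =
  [0, 1, 1]
  [4, 0, 5]
  [1, 2, 0]

This is the Floyd-Warshall all-pairs shortest-path computation. For each intermediate vertex k = 0, 1, …, 2, update dist[i][j] ← min(dist[i][j], dist[i][k] + dist[k][j]). The final matrix gives, for each (i, j), the minimum total weight of any directed path from i to j (possibly empty when i = j).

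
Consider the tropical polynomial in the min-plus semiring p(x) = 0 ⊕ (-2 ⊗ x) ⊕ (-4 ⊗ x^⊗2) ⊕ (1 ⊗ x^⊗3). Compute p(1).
p(1) = -2

A tropical monomial a ⊗ x^⊗i evaluates to a + i · x. Evaluating each term at x = 1:
  Term 0 contributes 0 + 0 · 1 = 0
  Term 1 contributes -2 + 1 · 1 = -1
  Term 2 contributes -4 + 2 · 1 = -2
  Term 3 contributes 1 + 3 · 1 = 4
p(1) = ⊕ of these = min[0, -1, -2, 4] = -2.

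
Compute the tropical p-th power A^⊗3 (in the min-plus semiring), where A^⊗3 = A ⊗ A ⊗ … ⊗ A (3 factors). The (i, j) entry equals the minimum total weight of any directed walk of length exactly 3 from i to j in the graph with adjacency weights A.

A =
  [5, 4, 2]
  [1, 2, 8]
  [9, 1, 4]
A^⊗3 =
  [4, 5, 7]
  [5, 4, 5]
  [4, 5, 4]

Each entry (A^⊗3)_ij equals the minimum over all length-3 walks i = v_0 → v_1 → … → v_3 = j of Σ_t A[v_t][v_{t+1}]. For example, for (i, j) = (0, 2) we minimise over 9 possible intermediate vertex sequences; the minimum is 7, attained along the walk 0 → 1 → 0 → 2.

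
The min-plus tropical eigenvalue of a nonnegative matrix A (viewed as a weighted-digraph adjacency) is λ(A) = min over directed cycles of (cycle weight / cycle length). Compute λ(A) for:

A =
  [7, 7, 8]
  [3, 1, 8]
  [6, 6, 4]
λ(A) = 1

Enumerate directed cycles and compute their means (weight / length). Sample:
  cycle 0 → 0: weight = 7, length = 1, mean = 7/1 ≈ 7.000
  cycle 1 → 1: weight = 1, length = 1, mean = 1/1 ≈ 1.000
  cycle 2 → 2: weight = 4, length = 1, mean = 4/1 ≈ 4.000
  cycle 0 → 1 → 0: weight = 10, length = 2, mean = 10/2 ≈ 5.000
  cycle 0 → 2 → 0: weight = 14, length = 2, mean = 14/2 ≈ 7.000
  cycle 1 → 0 → 1: weight = 10, length = 2, mean = 10/2 ≈ 5.000
Minimum mean = 1.000, attained e.g. along the cycle 1 → 1 with weight 1 and length 1. So λ(A) = 1/1 = 1.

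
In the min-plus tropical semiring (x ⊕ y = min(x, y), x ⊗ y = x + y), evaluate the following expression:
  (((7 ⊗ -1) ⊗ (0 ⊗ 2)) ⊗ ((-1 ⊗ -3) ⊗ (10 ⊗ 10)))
(((7 ⊗ -1) ⊗ (0 ⊗ 2)) ⊗ ((-1 ⊗ -3) ⊗ (10 ⊗ 10))) = 24

Expand innermost to outermost. Recall ⊕ takes the minimum of its arguments and ⊗ takes their sum. Working out the expression (((7 ⊗ -1) ⊗ (0 ⊗ 2)) ⊗ ((-1 ⊗ -3) ⊗ (10 ⊗ 10))) gives 24.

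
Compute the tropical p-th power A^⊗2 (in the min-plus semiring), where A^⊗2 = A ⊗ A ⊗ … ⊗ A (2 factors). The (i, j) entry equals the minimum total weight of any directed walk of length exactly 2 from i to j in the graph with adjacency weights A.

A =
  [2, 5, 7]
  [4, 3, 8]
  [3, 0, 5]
A^⊗2 =
  [4, 7, 9]
  [6, 6, 11]
  [4, 3, 8]

Each entry (A^⊗2)_ij equals the minimum over all length-2 walks i = v_0 → v_1 → … → v_2 = j of Σ_t A[v_t][v_{t+1}]. For example, for (i, j) = (0, 2) we minimise over 3 possible intermediate vertex sequences; the minimum is 9, attained along the walk 0 → 0 → 2.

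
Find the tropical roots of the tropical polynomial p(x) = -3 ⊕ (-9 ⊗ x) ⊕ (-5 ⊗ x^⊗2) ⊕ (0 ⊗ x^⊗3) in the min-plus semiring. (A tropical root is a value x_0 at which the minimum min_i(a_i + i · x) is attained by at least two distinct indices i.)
Roots: {-5, -4, 6}

Each tropical root is a break point of the lower envelope of the lines y = a_i + i · x (there are 4 lines, with slopes 0, 1, ..., 3). Only the lines that attain the minimum somewhere contribute to roots; other lines are dominated. Here the surviving (envelope) indices are i = 3, i = 2, i = 1, i = 0.
Intersections between consecutive envelope lines give the roots: for adjacent envelope indices i < j the intersection is x = (a_i − a_j) / (j − i). Reading off the sorted break points: {-5, -4, 6}.
Verification: at each break x_0, at least two indices attain the minimum of min_i(a_i + i · x_0).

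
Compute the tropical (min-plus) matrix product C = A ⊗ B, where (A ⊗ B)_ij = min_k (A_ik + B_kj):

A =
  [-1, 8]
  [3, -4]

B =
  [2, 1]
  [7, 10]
A ⊗ B =
  [1, 0]
  [3, 4]

Apply the min-plus product entry-by-entry:
  C[0][0] = min over k of (A[0][0] + B[0][0] = -1 + 2 = 1, A[0][1] + B[1][0] = 8 + 7 = 15) = 1 (attained at k = 0)
  C[0][1] = min over k of (A[0][0] + B[0][1] = -1 + 1 = 0, A[0][1] + B[1][1] = 8 + 10 = 18) = 0 (attained at k = 0)
  C[1][0] = min over k of (A[1][0] + B[0][0] = 3 + 2 = 5, A[1][1] + B[1][0] = -4 + 7 = 3) = 3 (attained at k = 1)
  C[1][1] = min over k of (A[1][0] + B[0][1] = 3 + 1 = 4, A[1][1] + B[1][1] = -4 + 10 = 6) = 4 (attained at k = 0)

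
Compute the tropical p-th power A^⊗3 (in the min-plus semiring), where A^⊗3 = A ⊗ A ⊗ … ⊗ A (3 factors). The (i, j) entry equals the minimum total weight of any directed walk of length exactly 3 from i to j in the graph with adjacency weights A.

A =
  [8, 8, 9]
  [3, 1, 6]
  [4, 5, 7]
A^⊗3 =
  [12, 10, 15]
  [5, 3, 8]
  [9, 7, 12]

Each entry (A^⊗3)_ij equals the minimum over all length-3 walks i = v_0 → v_1 → … → v_3 = j of Σ_t A[v_t][v_{t+1}]. For example, for (i, j) = (0, 2) we minimise over 9 possible intermediate vertex sequences; the minimum is 15, attained along the walk 0 → 1 → 1 → 2.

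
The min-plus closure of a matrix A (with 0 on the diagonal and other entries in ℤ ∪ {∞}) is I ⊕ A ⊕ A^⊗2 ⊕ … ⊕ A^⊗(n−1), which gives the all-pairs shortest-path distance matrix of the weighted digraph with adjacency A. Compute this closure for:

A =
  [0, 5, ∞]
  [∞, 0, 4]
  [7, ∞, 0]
Closure =
  [0, 5, 9]
  [11, 0, 4]
  [7, 12, 0]

This is the Floyd-Warshall all-pairs shortest-path computation. For each intermediate vertex k = 0, 1, …, 2, update dist[i][j] ← min(dist[i][j], dist[i][k] + dist[k][j]). The final matrix gives, for each (i, j), the minimum total weight of any directed path from i to j (possibly empty when i = j).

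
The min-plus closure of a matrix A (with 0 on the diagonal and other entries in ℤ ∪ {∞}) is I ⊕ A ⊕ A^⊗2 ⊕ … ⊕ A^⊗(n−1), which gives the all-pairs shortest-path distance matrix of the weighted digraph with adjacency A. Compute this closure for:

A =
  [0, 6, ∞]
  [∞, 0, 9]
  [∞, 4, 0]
Closure =
  [0, 6, 15]
  [∞, 0, 9]
  [∞, 4, 0]

This is the Floyd-Warshall all-pairs shortest-path computation. For each intermediate vertex k = 0, 1, …, 2, update dist[i][j] ← min(dist[i][j], dist[i][k] + dist[k][j]). The final matrix gives, for each (i, j), the minimum total weight of any directed path from i to j (possibly empty when i = j).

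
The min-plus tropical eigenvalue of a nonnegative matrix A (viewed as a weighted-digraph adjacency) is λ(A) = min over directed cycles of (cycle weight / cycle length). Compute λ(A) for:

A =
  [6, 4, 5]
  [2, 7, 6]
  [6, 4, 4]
λ(A) = 3

Enumerate directed cycles and compute their means (weight / length). Sample:
  cycle 0 → 0: weight = 6, length = 1, mean = 6/1 ≈ 6.000
  cycle 1 → 1: weight = 7, length = 1, mean = 7/1 ≈ 7.000
  cycle 2 → 2: weight = 4, length = 1, mean = 4/1 ≈ 4.000
  cycle 0 → 1 → 0: weight = 6, length = 2, mean = 6/2 ≈ 3.000
  cycle 0 → 2 → 0: weight = 11, length = 2, mean = 11/2 ≈ 5.500
  cycle 1 → 0 → 1: weight = 6, length = 2, mean = 6/2 ≈ 3.000
Minimum mean = 3.000, attained e.g. along the cycle 0 → 1 → 0 with weight 6 and length 2. So λ(A) = 6/2 = 3.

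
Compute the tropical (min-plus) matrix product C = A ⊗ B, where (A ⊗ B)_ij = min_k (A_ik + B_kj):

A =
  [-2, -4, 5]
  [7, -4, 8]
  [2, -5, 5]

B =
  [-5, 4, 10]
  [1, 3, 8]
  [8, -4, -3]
A ⊗ B =
  [-7, -1, 2]
  [-3, -1, 4]
  [-4, -2, 2]

Apply the min-plus product entry-by-entry:
  C[0][0] = min over k of (A[0][0] + B[0][0] = -2 + -5 = -7, A[0][1] + B[1][0] = -4 + 1 = -3, A[0][2] + B[2][0] = 5 + 8 = 13) = -7 (attained at k = 0)
  C[0][1] = min over k of (A[0][0] + B[0][1] = -2 + 4 = 2, A[0][1] + B[1][1] = -4 + 3 = -1, A[0][2] + B[2][1] = 5 + -4 = 1) = -1 (attained at k = 1)
  C[0][2] = min over k of (A[0][0] + B[0][2] = -2 + 10 = 8, A[0][1] + B[1][2] = -4 + 8 = 4, A[0][2] + B[2][2] = 5 + -3 = 2) = 2 (attained at k = 2)
  C[1][0] = min over k of (A[1][0] + B[0][0] = 7 + -5 = 2, A[1][1] + B[1][0] = -4 + 1 = -3, A[1][2] + B[2][0] = 8 + 8 = 16) = -3 (attained at k = 1)
  C[1][1] = min over k of (A[1][0] + B[0][1] = 7 + 4 = 11, A[1][1] + B[1][1] = -4 + 3 = -1, A[1][2] + B[2][1] = 8 + -4 = 4) = -1 (attained at k = 1)
  C[1][2] = min over k of (A[1][0] + B[0][2] = 7 + 10 = 17, A[1][1] + B[1][2] = -4 + 8 = 4, A[1][2] + B[2][2] = 8 + -3 = 5) = 4 (attained at k = 1)
  C[2][0] = min over k of (A[2][0] + B[0][0] = 2 + -5 = -3, A[2][1] + B[1][0] = -5 + 1 = -4, A[2][2] + B[2][0] = 5 + 8 = 13) = -4 (attained at k = 1)
  C[2][1] = min over k of (A[2][0] + B[0][1] = 2 + 4 = 6, A[2][1] + B[1][1] = -5 + 3 = -2, A[2][2] + B[2][1] = 5 + -4 = 1) = -2 (attained at k = 1)
  C[2][2] = min over k of (A[2][0] + B[0][2] = 2 + 10 = 12, A[2][1] + B[1][2] = -5 + 8 = 3, A[2][2] + B[2][2] = 5 + -3 = 2) = 2 (attained at k = 2)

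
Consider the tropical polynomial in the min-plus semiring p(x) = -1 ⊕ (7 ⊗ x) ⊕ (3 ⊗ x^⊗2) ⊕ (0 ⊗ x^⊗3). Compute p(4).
p(4) = -1

A tropical monomial a ⊗ x^⊗i evaluates to a + i · x. Evaluating each term at x = 4:
  Term 0 contributes -1 + 0 · 4 = -1
  Term 1 contributes 7 + 1 · 4 = 11
  Term 2 contributes 3 + 2 · 4 = 11
  Term 3 contributes 0 + 3 · 4 = 12
p(4) = ⊕ of these = min[-1, 11, 11, 12] = -1.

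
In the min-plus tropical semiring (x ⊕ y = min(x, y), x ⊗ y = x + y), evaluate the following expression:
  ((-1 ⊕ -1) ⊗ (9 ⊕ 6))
((-1 ⊕ -1) ⊗ (9 ⊕ 6)) = 5

Expand innermost to outermost. Recall ⊕ takes the minimum of its arguments and ⊗ takes their sum. Working out the expression ((-1 ⊕ -1) ⊗ (9 ⊕ 6)) gives 5.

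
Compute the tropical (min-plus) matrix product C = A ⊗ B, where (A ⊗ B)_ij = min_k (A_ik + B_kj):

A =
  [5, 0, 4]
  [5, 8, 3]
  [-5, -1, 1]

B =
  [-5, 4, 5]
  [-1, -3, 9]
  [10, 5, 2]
A ⊗ B =
  [-1, -3, 6]
  [0, 5, 5]
  [-10, -4, 0]

Apply the min-plus product entry-by-entry:
  C[0][0] = min over k of (A[0][0] + B[0][0] = 5 + -5 = 0, A[0][1] + B[1][0] = 0 + -1 = -1, A[0][2] + B[2][0] = 4 + 10 = 14) = -1 (attained at k = 1)
  C[0][1] = min over k of (A[0][0] + B[0][1] = 5 + 4 = 9, A[0][1] + B[1][1] = 0 + -3 = -3, A[0][2] + B[2][1] = 4 + 5 = 9) = -3 (attained at k = 1)
  C[0][2] = min over k of (A[0][0] + B[0][2] = 5 + 5 = 10, A[0][1] + B[1][2] = 0 + 9 = 9, A[0][2] + B[2][2] = 4 + 2 = 6) = 6 (attained at k = 2)
  C[1][0] = min over k of (A[1][0] + B[0][0] = 5 + -5 = 0, A[1][1] + B[1][0] = 8 + -1 = 7, A[1][2] + B[2][0] = 3 + 10 = 13) = 0 (attained at k = 0)
  C[1][1] = min over k of (A[1][0] + B[0][1] = 5 + 4 = 9, A[1][1] + B[1][1] = 8 + -3 = 5, A[1][2] + B[2][1] = 3 + 5 = 8) = 5 (attained at k = 1)
  C[1][2] = min over k of (A[1][0] + B[0][2] = 5 + 5 = 10, A[1][1] + B[1][2] = 8 + 9 = 17, A[1][2] + B[2][2] = 3 + 2 = 5) = 5 (attained at k = 2)
  C[2][0] = min over k of (A[2][0] + B[0][0] = -5 + -5 = -10, A[2][1] + B[1][0] = -1 + -1 = -2, A[2][2] + B[2][0] = 1 + 10 = 11) = -10 (attained at k = 0)
  C[2][1] = min over k of (A[2][0] + B[0][1] = -5 + 4 = -1, A[2][1] + B[1][1] = -1 + -3 = -4, A[2][2] + B[2][1] = 1 + 5 = 6) = -4 (attained at k = 1)
  C[2][2] = min over k of (A[2][0] + B[0][2] = -5 + 5 = 0, A[2][1] + B[1][2] = -1 + 9 = 8, A[2][2] + B[2][2] = 1 + 2 = 3) = 0 (attained at k = 0)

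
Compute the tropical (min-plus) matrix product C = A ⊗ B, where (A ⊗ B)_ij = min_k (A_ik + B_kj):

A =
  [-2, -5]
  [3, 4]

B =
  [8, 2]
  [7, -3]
A ⊗ B =
  [2, -8]
  [11, 1]

Apply the min-plus product entry-by-entry:
  C[0][0] = min over k of (A[0][0] + B[0][0] = -2 + 8 = 6, A[0][1] + B[1][0] = -5 + 7 = 2) = 2 (attained at k = 1)
  C[0][1] = min over k of (A[0][0] + B[0][1] = -2 + 2 = 0, A[0][1] + B[1][1] = -5 + -3 = -8) = -8 (attained at k = 1)
  C[1][0] = min over k of (A[1][0] + B[0][0] = 3 + 8 = 11, A[1][1] + B[1][0] = 4 + 7 = 11) = 11 (attained at k = 0)
  C[1][1] = min over k of (A[1][0] + B[0][1] = 3 + 2 = 5, A[1][1] + B[1][1] = 4 + -3 = 1) = 1 (attained at k = 1)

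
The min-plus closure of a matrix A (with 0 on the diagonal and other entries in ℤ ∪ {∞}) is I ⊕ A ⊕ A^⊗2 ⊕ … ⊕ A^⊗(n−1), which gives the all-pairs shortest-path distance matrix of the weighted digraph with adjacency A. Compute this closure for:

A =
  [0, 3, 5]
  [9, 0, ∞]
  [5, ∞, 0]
Closure =
  [0, 3, 5]
  [9, 0, 14]
  [5, 8, 0]

This is the Floyd-Warshall all-pairs shortest-path computation. For each intermediate vertex k = 0, 1, …, 2, update dist[i][j] ← min(dist[i][j], dist[i][k] + dist[k][j]). The final matrix gives, for each (i, j), the minimum total weight of any directed path from i to j (possibly empty when i = j).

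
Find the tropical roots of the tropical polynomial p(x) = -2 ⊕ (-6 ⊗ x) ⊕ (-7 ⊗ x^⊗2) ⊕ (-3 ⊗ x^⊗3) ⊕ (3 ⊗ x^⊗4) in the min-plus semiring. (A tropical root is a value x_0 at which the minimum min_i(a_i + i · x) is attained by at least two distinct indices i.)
Roots: {-6, -4, 1, 4}

Each tropical root is a break point of the lower envelope of the lines y = a_i + i · x (there are 5 lines, with slopes 0, 1, ..., 4). Only the lines that attain the minimum somewhere contribute to roots; other lines are dominated. Here the surviving (envelope) indices are i = 4, i = 3, i = 2, i = 1, i = 0.
Intersections between consecutive envelope lines give the roots: for adjacent envelope indices i < j the intersection is x = (a_i − a_j) / (j − i). Reading off the sorted break points: {-6, -4, 1, 4}.
Verification: at each break x_0, at least two indices attain the minimum of min_i(a_i + i · x_0).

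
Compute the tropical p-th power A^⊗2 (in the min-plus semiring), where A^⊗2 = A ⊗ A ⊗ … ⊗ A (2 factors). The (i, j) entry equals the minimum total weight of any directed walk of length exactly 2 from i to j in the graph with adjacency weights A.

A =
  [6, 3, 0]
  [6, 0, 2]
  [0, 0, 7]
A^⊗2 =
  [0, 0, 5]
  [2, 0, 2]
  [6, 0, 0]

Each entry (A^⊗2)_ij equals the minimum over all length-2 walks i = v_0 → v_1 → … → v_2 = j of Σ_t A[v_t][v_{t+1}]. For example, for (i, j) = (0, 2) we minimise over 3 possible intermediate vertex sequences; the minimum is 5, attained along the walk 0 → 1 → 2.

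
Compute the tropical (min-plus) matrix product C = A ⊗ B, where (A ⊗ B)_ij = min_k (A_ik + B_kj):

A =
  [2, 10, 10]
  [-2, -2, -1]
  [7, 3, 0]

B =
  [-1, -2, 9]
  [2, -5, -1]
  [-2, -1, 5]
A ⊗ B =
  [1, 0, 9]
  [-3, -7, -3]
  [-2, -2, 2]

Apply the min-plus product entry-by-entry:
  C[0][0] = min over k of (A[0][0] + B[0][0] = 2 + -1 = 1, A[0][1] + B[1][0] = 10 + 2 = 12, A[0][2] + B[2][0] = 10 + -2 = 8) = 1 (attained at k = 0)
  C[0][1] = min over k of (A[0][0] + B[0][1] = 2 + -2 = 0, A[0][1] + B[1][1] = 10 + -5 = 5, A[0][2] + B[2][1] = 10 + -1 = 9) = 0 (attained at k = 0)
  C[0][2] = min over k of (A[0][0] + B[0][2] = 2 + 9 = 11, A[0][1] + B[1][2] = 10 + -1 = 9, A[0][2] + B[2][2] = 10 + 5 = 15) = 9 (attained at k = 1)
  C[1][0] = min over k of (A[1][0] + B[0][0] = -2 + -1 = -3, A[1][1] + B[1][0] = -2 + 2 = 0, A[1][2] + B[2][0] = -1 + -2 = -3) = -3 (attained at k = 0)
  C[1][1] = min over k of (A[1][0] + B[0][1] = -2 + -2 = -4, A[1][1] + B[1][1] = -2 + -5 = -7, A[1][2] + B[2][1] = -1 + -1 = -2) = -7 (attained at k = 1)
  C[1][2] = min over k of (A[1][0] + B[0][2] = -2 + 9 = 7, A[1][1] + B[1][2] = -2 + -1 = -3, A[1][2] + B[2][2] = -1 + 5 = 4) = -3 (attained at k = 1)
  C[2][0] = min over k of (A[2][0] + B[0][0] = 7 + -1 = 6, A[2][1] + B[1][0] = 3 + 2 = 5, A[2][2] + B[2][0] = 0 + -2 = -2) = -2 (attained at k = 2)
  C[2][1] = min over k of (A[2][0] + B[0][1] = 7 + -2 = 5, A[2][1] + B[1][1] = 3 + -5 = -2, A[2][2] + B[2][1] = 0 + -1 = -1) = -2 (attained at k = 1)
  C[2][2] = min over k of (A[2][0] + B[0][2] = 7 + 9 = 16, A[2][1] + B[1][2] = 3 + -1 = 2, A[2][2] + B[2][2] = 0 + 5 = 5) = 2 (attained at k = 1)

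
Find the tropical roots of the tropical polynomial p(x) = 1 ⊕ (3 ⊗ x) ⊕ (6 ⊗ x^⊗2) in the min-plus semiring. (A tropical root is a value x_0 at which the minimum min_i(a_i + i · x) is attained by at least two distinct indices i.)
Roots: {-3, -2}

Each tropical root is a break point of the lower envelope of the lines y = a_i + i · x (there are 3 lines, with slopes 0, 1, ..., 2). Only the lines that attain the minimum somewhere contribute to roots; other lines are dominated. Here the surviving (envelope) indices are i = 2, i = 1, i = 0.
Intersections between consecutive envelope lines give the roots: for adjacent envelope indices i < j the intersection is x = (a_i − a_j) / (j − i). Reading off the sorted break points: {-3, -2}.
Verification: at each break x_0, at least two indices attain the minimum of min_i(a_i + i · x_0).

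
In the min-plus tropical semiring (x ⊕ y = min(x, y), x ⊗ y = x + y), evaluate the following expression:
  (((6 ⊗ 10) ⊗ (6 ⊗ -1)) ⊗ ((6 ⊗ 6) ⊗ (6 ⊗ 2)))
(((6 ⊗ 10) ⊗ (6 ⊗ -1)) ⊗ ((6 ⊗ 6) ⊗ (6 ⊗ 2))) = 41

Expand innermost to outermost. Recall ⊕ takes the minimum of its arguments and ⊗ takes their sum. Working out the expression (((6 ⊗ 10) ⊗ (6 ⊗ -1)) ⊗ ((6 ⊗ 6) ⊗ (6 ⊗ 2))) gives 41.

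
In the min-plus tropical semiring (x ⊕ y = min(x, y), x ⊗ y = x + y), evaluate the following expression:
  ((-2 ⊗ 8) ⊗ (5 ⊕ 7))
((-2 ⊗ 8) ⊗ (5 ⊕ 7)) = 11

Expand innermost to outermost. Recall ⊕ takes the minimum of its arguments and ⊗ takes their sum. Working out the expression ((-2 ⊗ 8) ⊗ (5 ⊕ 7)) gives 11.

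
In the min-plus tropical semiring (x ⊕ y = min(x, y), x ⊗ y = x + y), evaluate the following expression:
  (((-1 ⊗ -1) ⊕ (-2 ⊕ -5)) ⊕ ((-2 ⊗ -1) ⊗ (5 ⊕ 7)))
(((-1 ⊗ -1) ⊕ (-2 ⊕ -5)) ⊕ ((-2 ⊗ -1) ⊗ (5 ⊕ 7))) = -5

Expand innermost to outermost. Recall ⊕ takes the minimum of its arguments and ⊗ takes their sum. Working out the expression (((-1 ⊗ -1) ⊕ (-2 ⊕ -5)) ⊕ ((-2 ⊗ -1) ⊗ (5 ⊕ 7))) gives -5.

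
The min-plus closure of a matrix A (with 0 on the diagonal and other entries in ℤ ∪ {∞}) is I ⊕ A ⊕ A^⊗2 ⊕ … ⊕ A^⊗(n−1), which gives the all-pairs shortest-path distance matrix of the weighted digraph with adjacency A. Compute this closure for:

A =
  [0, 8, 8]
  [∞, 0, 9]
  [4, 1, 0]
Closure =
  [0, 8, 8]
  [13, 0, 9]
  [4, 1, 0]

This is the Floyd-Warshall all-pairs shortest-path computation. For each intermediate vertex k = 0, 1, …, 2, update dist[i][j] ← min(dist[i][j], dist[i][k] + dist[k][j]). The final matrix gives, for each (i, j), the minimum total weight of any directed path from i to j (possibly empty when i = j).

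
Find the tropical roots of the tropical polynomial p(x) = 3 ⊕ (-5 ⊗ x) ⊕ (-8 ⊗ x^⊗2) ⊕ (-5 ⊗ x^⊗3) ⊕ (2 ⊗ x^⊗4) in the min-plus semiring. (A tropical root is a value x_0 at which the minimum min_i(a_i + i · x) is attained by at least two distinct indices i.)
Roots: {-7, -3, 3, 8}

Each tropical root is a break point of the lower envelope of the lines y = a_i + i · x (there are 5 lines, with slopes 0, 1, ..., 4). Only the lines that attain the minimum somewhere contribute to roots; other lines are dominated. Here the surviving (envelope) indices are i = 4, i = 3, i = 2, i = 1, i = 0.
Intersections between consecutive envelope lines give the roots: for adjacent envelope indices i < j the intersection is x = (a_i − a_j) / (j − i). Reading off the sorted break points: {-7, -3, 3, 8}.
Verification: at each break x_0, at least two indices attain the minimum of min_i(a_i + i · x_0).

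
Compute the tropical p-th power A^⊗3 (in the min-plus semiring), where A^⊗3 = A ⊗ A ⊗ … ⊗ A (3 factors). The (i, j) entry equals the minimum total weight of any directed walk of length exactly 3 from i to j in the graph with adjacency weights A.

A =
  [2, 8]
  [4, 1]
A^⊗3 =
  [6, 10]
  [6, 3]

Each entry (A^⊗3)_ij equals the minimum over all length-3 walks i = v_0 → v_1 → … → v_3 = j of Σ_t A[v_t][v_{t+1}]. For example, for (i, j) = (0, 1) we minimise over 4 possible intermediate vertex sequences; the minimum is 10, attained along the walk 0 → 1 → 1 → 1.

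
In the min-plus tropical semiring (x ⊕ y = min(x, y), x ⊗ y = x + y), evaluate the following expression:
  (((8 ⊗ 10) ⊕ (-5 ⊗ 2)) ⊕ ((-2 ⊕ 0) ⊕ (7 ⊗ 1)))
(((8 ⊗ 10) ⊕ (-5 ⊗ 2)) ⊕ ((-2 ⊕ 0) ⊕ (7 ⊗ 1))) = -3

Expand innermost to outermost. Recall ⊕ takes the minimum of its arguments and ⊗ takes their sum. Working out the expression (((8 ⊗ 10) ⊕ (-5 ⊗ 2)) ⊕ ((-2 ⊕ 0) ⊕ (7 ⊗ 1))) gives -3.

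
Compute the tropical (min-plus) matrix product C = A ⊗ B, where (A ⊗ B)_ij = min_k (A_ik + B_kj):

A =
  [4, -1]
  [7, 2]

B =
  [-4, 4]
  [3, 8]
A ⊗ B =
  [0, 7]
  [3, 10]

Apply the min-plus product entry-by-entry:
  C[0][0] = min over k of (A[0][0] + B[0][0] = 4 + -4 = 0, A[0][1] + B[1][0] = -1 + 3 = 2) = 0 (attained at k = 0)
  C[0][1] = min over k of (A[0][0] + B[0][1] = 4 + 4 = 8, A[0][1] + B[1][1] = -1 + 8 = 7) = 7 (attained at k = 1)
  C[1][0] = min over k of (A[1][0] + B[0][0] = 7 + -4 = 3, A[1][1] + B[1][0] = 2 + 3 = 5) = 3 (attained at k = 0)
  C[1][1] = min over k of (A[1][0] + B[0][1] = 7 + 4 = 11, A[1][1] + B[1][1] = 2 + 8 = 10) = 10 (attained at k = 1)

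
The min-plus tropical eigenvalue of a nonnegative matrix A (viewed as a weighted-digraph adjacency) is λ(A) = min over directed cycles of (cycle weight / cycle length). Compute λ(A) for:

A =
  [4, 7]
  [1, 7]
λ(A) = 4

Enumerate directed cycles and compute their means (weight / length). Sample:
  cycle 0 → 0: weight = 4, length = 1, mean = 4/1 ≈ 4.000
  cycle 1 → 1: weight = 7, length = 1, mean = 7/1 ≈ 7.000
  cycle 0 → 1 → 0: weight = 8, length = 2, mean = 8/2 ≈ 4.000
  cycle 1 → 0 → 1: weight = 8, length = 2, mean = 8/2 ≈ 4.000
Minimum mean = 4.000, attained e.g. along the cycle 0 → 0 with weight 4 and length 1. So λ(A) = 4/1 = 4.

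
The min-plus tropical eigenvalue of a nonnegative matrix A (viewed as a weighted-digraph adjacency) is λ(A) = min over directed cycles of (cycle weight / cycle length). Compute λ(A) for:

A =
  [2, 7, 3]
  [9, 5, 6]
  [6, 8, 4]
λ(A) = 2

Enumerate directed cycles and compute their means (weight / length). Sample:
  cycle 0 → 0: weight = 2, length = 1, mean = 2/1 ≈ 2.000
  cycle 1 → 1: weight = 5, length = 1, mean = 5/1 ≈ 5.000
  cycle 2 → 2: weight = 4, length = 1, mean = 4/1 ≈ 4.000
  cycle 0 → 1 → 0: weight = 16, length = 2, mean = 16/2 ≈ 8.000
  cycle 0 → 2 → 0: weight = 9, length = 2, mean = 9/2 ≈ 4.500
  cycle 1 → 0 → 1: weight = 16, length = 2, mean = 16/2 ≈ 8.000
Minimum mean = 2.000, attained e.g. along the cycle 0 → 0 with weight 2 and length 1. So λ(A) = 2/1 = 2.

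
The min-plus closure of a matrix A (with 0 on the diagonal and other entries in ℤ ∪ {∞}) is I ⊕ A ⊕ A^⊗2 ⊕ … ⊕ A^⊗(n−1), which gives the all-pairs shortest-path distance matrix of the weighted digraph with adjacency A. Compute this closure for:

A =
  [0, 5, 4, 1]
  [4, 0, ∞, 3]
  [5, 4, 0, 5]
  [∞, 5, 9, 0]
Closure =
  [0, 5, 4, 1]
  [4, 0, 8, 3]
  [5, 4, 0, 5]
  [9, 5, 9, 0]

This is the Floyd-Warshall all-pairs shortest-path computation. For each intermediate vertex k = 0, 1, …, 3, update dist[i][j] ← min(dist[i][j], dist[i][k] + dist[k][j]). The final matrix gives, for each (i, j), the minimum total weight of any directed path from i to j (possibly empty when i = j).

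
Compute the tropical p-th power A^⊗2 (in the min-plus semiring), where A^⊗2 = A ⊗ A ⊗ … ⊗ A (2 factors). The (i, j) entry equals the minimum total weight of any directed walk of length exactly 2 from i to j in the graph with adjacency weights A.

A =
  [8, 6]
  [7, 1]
A^⊗2 =
  [13, 7]
  [8, 2]

Each entry (A^⊗2)_ij equals the minimum over all length-2 walks i = v_0 → v_1 → … → v_2 = j of Σ_t A[v_t][v_{t+1}]. For example, for (i, j) = (0, 1) we minimise over 2 possible intermediate vertex sequences; the minimum is 7, attained along the walk 0 → 1 → 1.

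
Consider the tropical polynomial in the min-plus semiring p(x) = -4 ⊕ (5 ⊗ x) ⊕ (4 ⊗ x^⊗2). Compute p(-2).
p(-2) = -4

A tropical monomial a ⊗ x^⊗i evaluates to a + i · x. Evaluating each term at x = -2:
  Term 0 contributes -4 + 0 · -2 = -4
  Term 1 contributes 5 + 1 · -2 = 3
  Term 2 contributes 4 + 2 · -2 = 0
p(-2) = ⊕ of these = min[-4, 3, 0] = -4.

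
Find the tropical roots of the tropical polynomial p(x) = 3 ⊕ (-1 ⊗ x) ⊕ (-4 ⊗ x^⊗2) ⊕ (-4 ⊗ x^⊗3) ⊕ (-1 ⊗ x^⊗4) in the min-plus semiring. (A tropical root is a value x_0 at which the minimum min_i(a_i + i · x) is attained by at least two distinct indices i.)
Roots: {-3, 0, 3, 4}

Each tropical root is a break point of the lower envelope of the lines y = a_i + i · x (there are 5 lines, with slopes 0, 1, ..., 4). Only the lines that attain the minimum somewhere contribute to roots; other lines are dominated. Here the surviving (envelope) indices are i = 4, i = 3, i = 2, i = 1, i = 0.
Intersections between consecutive envelope lines give the roots: for adjacent envelope indices i < j the intersection is x = (a_i − a_j) / (j − i). Reading off the sorted break points: {-3, 0, 3, 4}.
Verification: at each break x_0, at least two indices attain the minimum of min_i(a_i + i · x_0).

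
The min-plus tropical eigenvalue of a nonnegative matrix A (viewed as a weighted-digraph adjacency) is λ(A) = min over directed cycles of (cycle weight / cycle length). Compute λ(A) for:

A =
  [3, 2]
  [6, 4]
λ(A) = 3

Enumerate directed cycles and compute their means (weight / length). Sample:
  cycle 0 → 0: weight = 3, length = 1, mean = 3/1 ≈ 3.000
  cycle 1 → 1: weight = 4, length = 1, mean = 4/1 ≈ 4.000
  cycle 0 → 1 → 0: weight = 8, length = 2, mean = 8/2 ≈ 4.000
  cycle 1 → 0 → 1: weight = 8, length = 2, mean = 8/2 ≈ 4.000
Minimum mean = 3.000, attained e.g. along the cycle 0 → 0 with weight 3 and length 1. So λ(A) = 3/1 = 3.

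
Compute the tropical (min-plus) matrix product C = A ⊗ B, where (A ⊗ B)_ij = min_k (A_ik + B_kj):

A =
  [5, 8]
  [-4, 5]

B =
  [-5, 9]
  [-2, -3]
A ⊗ B =
  [0, 5]
  [-9, 2]

Apply the min-plus product entry-by-entry:
  C[0][0] = min over k of (A[0][0] + B[0][0] = 5 + -5 = 0, A[0][1] + B[1][0] = 8 + -2 = 6) = 0 (attained at k = 0)
  C[0][1] = min over k of (A[0][0] + B[0][1] = 5 + 9 = 14, A[0][1] + B[1][1] = 8 + -3 = 5) = 5 (attained at k = 1)
  C[1][0] = min over k of (A[1][0] + B[0][0] = -4 + -5 = -9, A[1][1] + B[1][0] = 5 + -2 = 3) = -9 (attained at k = 0)
  C[1][1] = min over k of (A[1][0] + B[0][1] = -4 + 9 = 5, A[1][1] + B[1][1] = 5 + -3 = 2) = 2 (attained at k = 1)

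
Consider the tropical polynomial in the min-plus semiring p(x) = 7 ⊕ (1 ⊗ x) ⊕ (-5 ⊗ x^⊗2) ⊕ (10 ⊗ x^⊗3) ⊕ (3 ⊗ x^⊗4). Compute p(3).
p(3) = 1

A tropical monomial a ⊗ x^⊗i evaluates to a + i · x. Evaluating each term at x = 3:
  Term 0 contributes 7 + 0 · 3 = 7
  Term 1 contributes 1 + 1 · 3 = 4
  Term 2 contributes -5 + 2 · 3 = 1
  Term 3 contributes 10 + 3 · 3 = 19
  Term 4 contributes 3 + 4 · 3 = 15
p(3) = ⊕ of these = min[7, 4, 1, 19, 15] = 1.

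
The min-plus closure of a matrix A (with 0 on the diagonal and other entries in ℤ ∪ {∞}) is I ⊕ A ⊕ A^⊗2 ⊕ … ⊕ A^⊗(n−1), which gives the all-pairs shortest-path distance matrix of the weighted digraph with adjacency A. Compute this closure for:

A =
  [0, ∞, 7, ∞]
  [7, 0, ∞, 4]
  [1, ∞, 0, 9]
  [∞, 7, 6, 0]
Closure =
  [0, 23, 7, 16]
  [7, 0, 10, 4]
  [1, 16, 0, 9]
  [7, 7, 6, 0]

This is the Floyd-Warshall all-pairs shortest-path computation. For each intermediate vertex k = 0, 1, …, 3, update dist[i][j] ← min(dist[i][j], dist[i][k] + dist[k][j]). The final matrix gives, for each (i, j), the minimum total weight of any directed path from i to j (possibly empty when i = j).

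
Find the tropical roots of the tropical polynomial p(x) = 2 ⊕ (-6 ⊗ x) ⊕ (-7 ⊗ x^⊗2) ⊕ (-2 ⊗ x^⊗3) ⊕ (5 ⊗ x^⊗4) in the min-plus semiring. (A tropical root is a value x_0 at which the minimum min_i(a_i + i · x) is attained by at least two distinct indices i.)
Roots: {-7, -5, 1, 8}

Each tropical root is a break point of the lower envelope of the lines y = a_i + i · x (there are 5 lines, with slopes 0, 1, ..., 4). Only the lines that attain the minimum somewhere contribute to roots; other lines are dominated. Here the surviving (envelope) indices are i = 4, i = 3, i = 2, i = 1, i = 0.
Intersections between consecutive envelope lines give the roots: for adjacent envelope indices i < j the intersection is x = (a_i − a_j) / (j − i). Reading off the sorted break points: {-7, -5, 1, 8}.
Verification: at each break x_0, at least two indices attain the minimum of min_i(a_i + i · x_0).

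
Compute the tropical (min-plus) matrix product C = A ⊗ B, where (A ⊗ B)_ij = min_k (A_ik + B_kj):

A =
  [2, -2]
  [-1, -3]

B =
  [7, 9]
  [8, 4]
A ⊗ B =
  [6, 2]
  [5, 1]

Apply the min-plus product entry-by-entry:
  C[0][0] = min over k of (A[0][0] + B[0][0] = 2 + 7 = 9, A[0][1] + B[1][0] = -2 + 8 = 6) = 6 (attained at k = 1)
  C[0][1] = min over k of (A[0][0] + B[0][1] = 2 + 9 = 11, A[0][1] + B[1][1] = -2 + 4 = 2) = 2 (attained at k = 1)
  C[1][0] = min over k of (A[1][0] + B[0][0] = -1 + 7 = 6, A[1][1] + B[1][0] = -3 + 8 = 5) = 5 (attained at k = 1)
  C[1][1] = min over k of (A[1][0] + B[0][1] = -1 + 9 = 8, A[1][1] + B[1][1] = -3 + 4 = 1) = 1 (attained at k = 1)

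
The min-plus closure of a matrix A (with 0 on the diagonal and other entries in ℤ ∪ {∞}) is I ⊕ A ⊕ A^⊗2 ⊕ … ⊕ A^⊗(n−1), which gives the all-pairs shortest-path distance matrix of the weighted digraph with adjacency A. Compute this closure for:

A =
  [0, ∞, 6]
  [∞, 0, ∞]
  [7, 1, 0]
Closure =
  [0, 7, 6]
  [∞, 0, ∞]
  [7, 1, 0]

This is the Floyd-Warshall all-pairs shortest-path computation. For each intermediate vertex k = 0, 1, …, 2, update dist[i][j] ← min(dist[i][j], dist[i][k] + dist[k][j]). The final matrix gives, for each (i, j), the minimum total weight of any directed path from i to j (possibly empty when i = j).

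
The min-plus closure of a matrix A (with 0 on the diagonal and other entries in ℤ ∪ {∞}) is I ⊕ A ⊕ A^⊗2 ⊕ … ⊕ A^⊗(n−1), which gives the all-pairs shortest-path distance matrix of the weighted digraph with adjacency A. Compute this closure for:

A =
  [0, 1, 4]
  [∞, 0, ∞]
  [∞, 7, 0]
Closure =
  [0, 1, 4]
  [∞, 0, ∞]
  [∞, 7, 0]

This is the Floyd-Warshall all-pairs shortest-path computation. For each intermediate vertex k = 0, 1, …, 2, update dist[i][j] ← min(dist[i][j], dist[i][k] + dist[k][j]). The final matrix gives, for each (i, j), the minimum total weight of any directed path from i to j (possibly empty when i = j).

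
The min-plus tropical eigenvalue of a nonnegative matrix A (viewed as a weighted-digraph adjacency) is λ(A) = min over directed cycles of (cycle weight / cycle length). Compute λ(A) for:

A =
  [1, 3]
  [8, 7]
λ(A) = 1

Enumerate directed cycles and compute their means (weight / length). Sample:
  cycle 0 → 0: weight = 1, length = 1, mean = 1/1 ≈ 1.000
  cycle 1 → 1: weight = 7, length = 1, mean = 7/1 ≈ 7.000
  cycle 0 → 1 → 0: weight = 11, length = 2, mean = 11/2 ≈ 5.500
  cycle 1 → 0 → 1: weight = 11, length = 2, mean = 11/2 ≈ 5.500
Minimum mean = 1.000, attained e.g. along the cycle 0 → 0 with weight 1 and length 1. So λ(A) = 1/1 = 1.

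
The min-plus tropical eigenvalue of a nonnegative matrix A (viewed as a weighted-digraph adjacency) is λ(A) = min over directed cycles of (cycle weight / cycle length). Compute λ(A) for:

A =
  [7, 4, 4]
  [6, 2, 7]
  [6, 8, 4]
λ(A) = 2

Enumerate directed cycles and compute their means (weight / length). Sample:
  cycle 0 → 0: weight = 7, length = 1, mean = 7/1 ≈ 7.000
  cycle 1 → 1: weight = 2, length = 1, mean = 2/1 ≈ 2.000
  cycle 2 → 2: weight = 4, length = 1, mean = 4/1 ≈ 4.000
  cycle 0 → 1 → 0: weight = 10, length = 2, mean = 10/2 ≈ 5.000
  cycle 0 → 2 → 0: weight = 10, length = 2, mean = 10/2 ≈ 5.000
  cycle 1 → 0 → 1: weight = 10, length = 2, mean = 10/2 ≈ 5.000
Minimum mean = 2.000, attained e.g. along the cycle 1 → 1 with weight 2 and length 1. So λ(A) = 2/1 = 2.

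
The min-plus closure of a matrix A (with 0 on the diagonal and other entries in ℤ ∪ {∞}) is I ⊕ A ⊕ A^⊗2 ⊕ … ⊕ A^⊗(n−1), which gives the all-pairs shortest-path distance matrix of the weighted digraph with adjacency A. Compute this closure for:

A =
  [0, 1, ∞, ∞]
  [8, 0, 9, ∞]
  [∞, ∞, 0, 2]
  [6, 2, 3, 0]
Closure =
  [0, 1, 10, 12]
  [8, 0, 9, 11]
  [8, 4, 0, 2]
  [6, 2, 3, 0]

This is the Floyd-Warshall all-pairs shortest-path computation. For each intermediate vertex k = 0, 1, …, 3, update dist[i][j] ← min(dist[i][j], dist[i][k] + dist[k][j]). The final matrix gives, for each (i, j), the minimum total weight of any directed path from i to j (possibly empty when i = j).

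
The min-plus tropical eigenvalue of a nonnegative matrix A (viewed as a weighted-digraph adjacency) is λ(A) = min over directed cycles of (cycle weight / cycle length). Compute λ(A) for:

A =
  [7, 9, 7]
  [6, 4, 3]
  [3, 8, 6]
λ(A) = 4

Enumerate directed cycles and compute their means (weight / length). Sample:
  cycle 0 → 0: weight = 7, length = 1, mean = 7/1 ≈ 7.000
  cycle 1 → 1: weight = 4, length = 1, mean = 4/1 ≈ 4.000
  cycle 2 → 2: weight = 6, length = 1, mean = 6/1 ≈ 6.000
  cycle 0 → 1 → 0: weight = 15, length = 2, mean = 15/2 ≈ 7.500
  cycle 0 → 2 → 0: weight = 10, length = 2, mean = 10/2 ≈ 5.000
  cycle 1 → 0 → 1: weight = 15, length = 2, mean = 15/2 ≈ 7.500
Minimum mean = 4.000, attained e.g. along the cycle 1 → 1 with weight 4 and length 1. So λ(A) = 4/1 = 4.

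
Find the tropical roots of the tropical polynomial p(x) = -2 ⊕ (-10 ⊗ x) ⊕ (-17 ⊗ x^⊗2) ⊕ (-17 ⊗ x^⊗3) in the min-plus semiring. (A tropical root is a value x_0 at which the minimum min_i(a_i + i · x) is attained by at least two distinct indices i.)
Roots: {0, 7, 8}

Each tropical root is a break point of the lower envelope of the lines y = a_i + i · x (there are 4 lines, with slopes 0, 1, ..., 3). Only the lines that attain the minimum somewhere contribute to roots; other lines are dominated. Here the surviving (envelope) indices are i = 3, i = 2, i = 1, i = 0.
Intersections between consecutive envelope lines give the roots: for adjacent envelope indices i < j the intersection is x = (a_i − a_j) / (j − i). Reading off the sorted break points: {0, 7, 8}.
Verification: at each break x_0, at least two indices attain the minimum of min_i(a_i + i · x_0).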